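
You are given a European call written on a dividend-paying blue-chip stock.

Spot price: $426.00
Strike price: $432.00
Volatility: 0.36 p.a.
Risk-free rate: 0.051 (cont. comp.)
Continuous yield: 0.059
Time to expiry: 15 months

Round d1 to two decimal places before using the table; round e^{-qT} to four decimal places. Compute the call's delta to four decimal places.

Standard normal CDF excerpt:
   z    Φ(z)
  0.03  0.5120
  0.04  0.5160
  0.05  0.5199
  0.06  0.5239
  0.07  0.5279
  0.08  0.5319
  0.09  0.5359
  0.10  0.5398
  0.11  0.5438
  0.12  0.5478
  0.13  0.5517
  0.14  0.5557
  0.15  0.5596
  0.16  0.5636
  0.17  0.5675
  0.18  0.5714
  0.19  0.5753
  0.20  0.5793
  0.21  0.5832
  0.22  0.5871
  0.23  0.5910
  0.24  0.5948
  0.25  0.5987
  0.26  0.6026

0.5162

T = 1.25;  σ√T = 0.4025
d₁ = [ln(426/432) + (0.051 − 0.059 + 0.36²/2)·1.25] / 0.4025 = [-0.0140 + 0.0710] / 0.4025 = 0.1417 → 0.14
N(d₁) = N(0.14) = 0.5557
Δ_call = e^(−qT)·N(d₁) = 0.9289·0.5557 = 0.5162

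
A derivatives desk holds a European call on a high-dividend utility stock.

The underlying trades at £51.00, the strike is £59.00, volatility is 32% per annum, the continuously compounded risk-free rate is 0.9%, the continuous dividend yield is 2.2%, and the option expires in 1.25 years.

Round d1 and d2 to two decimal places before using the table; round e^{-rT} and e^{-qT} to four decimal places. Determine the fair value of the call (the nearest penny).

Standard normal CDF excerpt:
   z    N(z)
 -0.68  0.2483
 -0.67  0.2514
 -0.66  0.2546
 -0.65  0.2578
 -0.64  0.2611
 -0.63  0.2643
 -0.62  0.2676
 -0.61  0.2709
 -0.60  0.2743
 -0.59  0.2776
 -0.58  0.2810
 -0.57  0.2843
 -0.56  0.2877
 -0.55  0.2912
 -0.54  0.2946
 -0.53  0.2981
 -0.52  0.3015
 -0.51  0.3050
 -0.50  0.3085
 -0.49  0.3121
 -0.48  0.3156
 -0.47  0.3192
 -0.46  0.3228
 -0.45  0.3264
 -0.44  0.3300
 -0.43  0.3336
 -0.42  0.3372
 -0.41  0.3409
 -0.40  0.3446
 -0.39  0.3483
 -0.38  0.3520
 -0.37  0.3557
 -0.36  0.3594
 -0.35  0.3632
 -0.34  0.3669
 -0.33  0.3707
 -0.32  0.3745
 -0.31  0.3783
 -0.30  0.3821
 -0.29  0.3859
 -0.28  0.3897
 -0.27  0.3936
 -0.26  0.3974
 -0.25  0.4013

T = 1.25;  σ√T = 0.3578
d₁ = [ln(51/59) + (0.009 − 0.022 + ½·0.32²)·1.25] / (σ√T) = (-0.1457 + 0.0478) / 0.3578 = -0.2738 ⇒ -0.27
d₂ = -0.2738 − 0.3578 = -0.6316 ⇒ -0.63
e^(−qT) = e^(−0.022·1.25) = 0.9729;  e^(−rT) = e^(−0.009·1.25) = 0.9888
N(d₁) = N(-0.27) = 0.3936;  N(d₂) = N(-0.63) = 0.2643
C = 51·0.9729·0.3936 − 59·0.9888·0.2643 = 19.5296 − 15.4191 = 4.1106

£4.11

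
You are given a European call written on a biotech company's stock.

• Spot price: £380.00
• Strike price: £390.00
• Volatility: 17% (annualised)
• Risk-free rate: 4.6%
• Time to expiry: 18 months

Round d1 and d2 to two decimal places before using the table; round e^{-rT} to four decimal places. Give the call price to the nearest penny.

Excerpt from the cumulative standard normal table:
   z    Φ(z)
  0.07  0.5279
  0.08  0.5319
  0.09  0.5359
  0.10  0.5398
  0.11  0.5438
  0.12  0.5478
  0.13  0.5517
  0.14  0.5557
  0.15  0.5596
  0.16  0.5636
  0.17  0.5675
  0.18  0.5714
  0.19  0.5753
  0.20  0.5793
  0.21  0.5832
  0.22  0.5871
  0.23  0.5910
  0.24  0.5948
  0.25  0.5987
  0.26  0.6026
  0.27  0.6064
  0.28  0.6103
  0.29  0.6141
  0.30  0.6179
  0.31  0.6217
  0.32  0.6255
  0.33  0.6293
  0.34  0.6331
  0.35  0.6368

£39.77

T = 1.5;  σ√T = 0.2082
d₁ = [ln(380/390) + (0.046 + 0.17²/2)·1.5] / 0.2082 = [-0.0260 + 0.0907] / 0.2082 = 0.3107 which rounds to 0.31
d₂ = d₁ − σ√T = 0.3107 − 0.2082 = 0.1025 which rounds to 0.10
exp(−rT) = exp(−0.046·1.5) = 0.9333
C = 380·N(0.31) − 390·0.9333·N(0.10) = 380·0.6217 − 390·0.9333·0.5398 = 236.2460 − 196.4802 = 39.7658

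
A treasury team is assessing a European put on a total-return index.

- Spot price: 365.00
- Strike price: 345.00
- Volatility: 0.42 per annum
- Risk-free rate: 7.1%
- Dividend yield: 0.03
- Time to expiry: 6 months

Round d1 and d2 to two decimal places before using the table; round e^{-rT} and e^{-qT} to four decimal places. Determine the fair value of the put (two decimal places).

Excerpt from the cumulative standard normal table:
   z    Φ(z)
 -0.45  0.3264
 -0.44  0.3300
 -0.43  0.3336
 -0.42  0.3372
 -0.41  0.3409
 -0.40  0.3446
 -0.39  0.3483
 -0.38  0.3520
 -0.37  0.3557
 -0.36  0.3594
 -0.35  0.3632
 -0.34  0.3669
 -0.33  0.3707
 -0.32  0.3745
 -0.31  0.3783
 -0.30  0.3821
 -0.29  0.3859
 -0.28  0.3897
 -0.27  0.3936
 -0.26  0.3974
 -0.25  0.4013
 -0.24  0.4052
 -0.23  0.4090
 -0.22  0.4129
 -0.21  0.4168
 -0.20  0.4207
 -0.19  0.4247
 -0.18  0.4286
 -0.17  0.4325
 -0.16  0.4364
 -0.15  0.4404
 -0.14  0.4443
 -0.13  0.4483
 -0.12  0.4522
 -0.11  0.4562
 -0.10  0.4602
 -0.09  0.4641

σ√T = 0.42 × 0.7071 = 0.2970
d₁ = [ln(365/345) + (0.071 − 0.03 + 0.42²/2)·0.5] / 0.2970 = [0.0564 + 0.0646] / 0.2970 = 0.4073 → 0.41
d₂ = d₁ − σ√T = 0.4073 − 0.2970 = 0.1103 → 0.11
exp(−qT) = exp(−0.03·0.5) = 0.9851;  exp(−rT) = exp(−0.071·0.5) = 0.9651
P = 345·0.9651·N(-0.11) − 365·0.9851·N(-0.41) = 345·0.9651·0.4562 − 365·0.9851·0.3409 = 151.8961 − 122.5745 = 29.3216

29.32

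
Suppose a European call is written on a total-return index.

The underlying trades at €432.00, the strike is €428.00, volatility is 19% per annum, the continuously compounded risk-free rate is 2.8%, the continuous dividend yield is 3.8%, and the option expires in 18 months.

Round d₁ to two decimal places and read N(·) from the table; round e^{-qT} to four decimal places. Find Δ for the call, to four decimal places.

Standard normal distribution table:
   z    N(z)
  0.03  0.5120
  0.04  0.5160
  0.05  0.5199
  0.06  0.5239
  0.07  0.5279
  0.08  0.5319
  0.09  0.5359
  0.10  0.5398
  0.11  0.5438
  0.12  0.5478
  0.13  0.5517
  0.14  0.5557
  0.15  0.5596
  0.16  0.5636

σ√T = 0.19·√1.5 = 0.2327
ln(S/K) + (r − q + σ²/2)T = ln(432/428) + (0.028 − 0.038 + 0.19²/2)·1.5 = 0.0093 + 0.0121 = 0.0214
d₁ = 0.0214 / 0.2327 = 0.0919 ⇒ 0.09
N(d₁) = N(0.09) = 0.5359
Δ_call = exp(−qT)·N(d₁) = 0.9446·0.5359 = 0.5062

0.5062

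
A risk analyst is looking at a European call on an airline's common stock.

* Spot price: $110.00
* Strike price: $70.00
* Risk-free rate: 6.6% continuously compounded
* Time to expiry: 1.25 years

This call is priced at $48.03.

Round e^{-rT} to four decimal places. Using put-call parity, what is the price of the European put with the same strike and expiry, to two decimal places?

$2.49

e^(−rT) = e^(−0.066·1.25) = 0.9208
Put-call parity: C − P = S − K·e^(−rT) = 110 − 70·0.9208 = 110 − 64.4560 = 45.5440
P = C − (C − P) = 48.03 − (45.5440) = 2.4860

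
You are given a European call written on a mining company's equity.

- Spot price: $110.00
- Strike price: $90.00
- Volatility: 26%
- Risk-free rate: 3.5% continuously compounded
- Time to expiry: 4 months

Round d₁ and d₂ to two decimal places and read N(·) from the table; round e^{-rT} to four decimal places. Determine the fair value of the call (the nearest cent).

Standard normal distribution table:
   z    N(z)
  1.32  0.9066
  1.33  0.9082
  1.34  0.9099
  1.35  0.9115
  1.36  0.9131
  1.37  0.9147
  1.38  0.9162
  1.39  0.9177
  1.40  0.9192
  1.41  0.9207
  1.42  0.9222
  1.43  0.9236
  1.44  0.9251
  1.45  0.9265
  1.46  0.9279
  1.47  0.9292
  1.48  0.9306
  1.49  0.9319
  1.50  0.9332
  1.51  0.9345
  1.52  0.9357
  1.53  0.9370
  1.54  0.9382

$21.57

σ√T = 0.26 × 0.5774 = 0.1501
d₁ = [ln(110/90) + (0.035 + ½·0.26²)·0.3333] / (σ√T) = (0.2007 + 0.0229) / 0.1501 = 1.4896 ≈ 1.49
d₂ = 1.4896 − 0.1501 = 1.3395 ≈ 1.34
e^(−rT) = e^(−0.035·0.3333) = 0.9884
N(d₁) = N(1.49) = 0.9319;  N(d₂) = N(1.34) = 0.9099
C = 110·0.9319 − 90·0.9884·0.9099 = 102.5090 − 80.9411 = 21.5679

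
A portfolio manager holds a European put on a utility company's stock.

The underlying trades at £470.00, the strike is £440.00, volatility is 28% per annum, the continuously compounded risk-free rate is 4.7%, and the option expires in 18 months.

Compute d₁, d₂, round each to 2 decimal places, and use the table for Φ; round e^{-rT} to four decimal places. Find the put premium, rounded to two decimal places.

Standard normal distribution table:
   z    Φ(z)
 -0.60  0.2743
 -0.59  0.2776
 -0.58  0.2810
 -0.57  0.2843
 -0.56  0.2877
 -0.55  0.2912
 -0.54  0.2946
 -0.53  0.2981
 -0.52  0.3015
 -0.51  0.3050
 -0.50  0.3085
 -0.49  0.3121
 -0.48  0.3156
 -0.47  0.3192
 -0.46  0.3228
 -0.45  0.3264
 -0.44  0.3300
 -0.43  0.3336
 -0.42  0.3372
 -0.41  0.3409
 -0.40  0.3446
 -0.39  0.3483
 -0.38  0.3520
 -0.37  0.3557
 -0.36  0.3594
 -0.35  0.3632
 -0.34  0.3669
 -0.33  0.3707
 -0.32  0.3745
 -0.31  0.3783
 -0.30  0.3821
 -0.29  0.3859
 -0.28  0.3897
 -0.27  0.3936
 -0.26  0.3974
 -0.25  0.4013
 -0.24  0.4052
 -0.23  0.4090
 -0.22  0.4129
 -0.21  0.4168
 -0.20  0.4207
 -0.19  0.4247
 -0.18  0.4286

£34.08

T = 1.5;  σ√T = 0.3429
d₁ = [ln(470/440) + (0.047 + 0.28²/2)·1.5] / 0.3429 = [0.0660 + 0.1293] / 0.3429 = 0.5694 ⇒ 0.57
d₂ = d₁ − σ√T = 0.5694 − 0.3429 = 0.2265 ⇒ 0.23
exp(−rT) = exp(−0.047·1.5) = 0.9319
N(−d₂) = N(-0.23) = 0.4090;  N(−d₁) = N(-0.57) = 0.2843
P = 440·0.9319·0.4090 − 470·0.2843 = 167.7047 − 133.6210 = 34.0837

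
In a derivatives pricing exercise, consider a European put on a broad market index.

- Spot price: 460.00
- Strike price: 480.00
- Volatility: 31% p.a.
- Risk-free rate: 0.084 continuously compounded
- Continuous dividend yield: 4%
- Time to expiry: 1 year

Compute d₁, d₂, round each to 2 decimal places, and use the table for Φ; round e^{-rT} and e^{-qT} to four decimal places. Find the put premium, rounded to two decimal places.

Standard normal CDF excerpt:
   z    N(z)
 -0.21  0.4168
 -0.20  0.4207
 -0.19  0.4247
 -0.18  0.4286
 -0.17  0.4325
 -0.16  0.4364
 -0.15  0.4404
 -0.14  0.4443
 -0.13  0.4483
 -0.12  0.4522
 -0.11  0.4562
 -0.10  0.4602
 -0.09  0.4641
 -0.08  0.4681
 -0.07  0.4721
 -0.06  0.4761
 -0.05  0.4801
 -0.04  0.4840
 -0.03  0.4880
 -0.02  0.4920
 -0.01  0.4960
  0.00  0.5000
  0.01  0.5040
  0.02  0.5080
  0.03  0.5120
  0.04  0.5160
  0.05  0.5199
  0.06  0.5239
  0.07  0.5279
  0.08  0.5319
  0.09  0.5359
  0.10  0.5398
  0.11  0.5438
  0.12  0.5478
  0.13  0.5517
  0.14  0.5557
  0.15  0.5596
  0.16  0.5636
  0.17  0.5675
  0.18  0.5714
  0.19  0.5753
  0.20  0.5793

σ√T = 0.31·√1 = 0.3100
d₁ = [ln(460/480) + (0.084 − 0.04 + ½·0.31²)·1] / (σ√T) = (-0.0426 + 0.0921) / 0.3100 = 0.1596 ⇒ 0.16
d₂ = 0.1596 − 0.3100 = -0.1504 ⇒ -0.15
e^(−qT) = e^(−0.04·1) = 0.9608;  e^(−rT) = e^(−0.084·1) = 0.9194
N(−d₂) = N(0.15) = 0.5596;  N(−d₁) = N(-0.16) = 0.4364
P = 480·0.9194·0.5596 − 460·0.9608·0.4364 = 246.9582 − 192.8748 = 54.0834

54.08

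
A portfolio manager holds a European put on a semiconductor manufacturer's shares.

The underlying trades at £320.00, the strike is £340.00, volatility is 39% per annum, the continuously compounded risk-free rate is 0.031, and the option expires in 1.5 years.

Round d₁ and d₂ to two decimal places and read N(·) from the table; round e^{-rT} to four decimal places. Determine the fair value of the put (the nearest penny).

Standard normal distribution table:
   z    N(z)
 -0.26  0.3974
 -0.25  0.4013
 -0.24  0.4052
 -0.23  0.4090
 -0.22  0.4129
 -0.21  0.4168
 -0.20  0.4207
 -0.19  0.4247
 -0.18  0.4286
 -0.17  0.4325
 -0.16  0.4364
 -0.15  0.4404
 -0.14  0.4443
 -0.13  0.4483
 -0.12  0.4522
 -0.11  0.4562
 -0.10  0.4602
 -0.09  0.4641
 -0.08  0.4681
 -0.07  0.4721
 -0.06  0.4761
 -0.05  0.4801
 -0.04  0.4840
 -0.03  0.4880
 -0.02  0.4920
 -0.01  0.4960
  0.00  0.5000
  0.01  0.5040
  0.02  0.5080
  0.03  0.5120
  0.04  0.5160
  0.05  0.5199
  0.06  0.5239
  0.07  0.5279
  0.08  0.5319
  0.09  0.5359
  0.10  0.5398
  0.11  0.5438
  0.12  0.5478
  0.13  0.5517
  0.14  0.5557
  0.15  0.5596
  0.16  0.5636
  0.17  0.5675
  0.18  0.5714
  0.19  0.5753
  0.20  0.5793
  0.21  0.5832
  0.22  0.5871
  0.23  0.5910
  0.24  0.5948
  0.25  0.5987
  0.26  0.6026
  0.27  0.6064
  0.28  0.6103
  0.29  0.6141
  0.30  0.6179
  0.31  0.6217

σ√T = 0.39·√1.5 = 0.4777
d₁ = [ln(320/340) + (0.031 + 0.39²/2)·1.5] / 0.4777 = [-0.0606 + 0.1606] / 0.4777 = 0.2093 → 0.21
d₂ = d₁ − σ√T = 0.2093 − 0.4777 = -0.2684 → -0.27
e^(−rT) = e^(−0.031·1.5) = 0.9546
N(−d₂) = N(0.27) = 0.6064;  N(−d₁) = N(-0.21) = 0.4168
P = 340·0.9546·0.6064 − 320·0.4168 = 196.8156 − 133.3760 = 63.4396

£63.44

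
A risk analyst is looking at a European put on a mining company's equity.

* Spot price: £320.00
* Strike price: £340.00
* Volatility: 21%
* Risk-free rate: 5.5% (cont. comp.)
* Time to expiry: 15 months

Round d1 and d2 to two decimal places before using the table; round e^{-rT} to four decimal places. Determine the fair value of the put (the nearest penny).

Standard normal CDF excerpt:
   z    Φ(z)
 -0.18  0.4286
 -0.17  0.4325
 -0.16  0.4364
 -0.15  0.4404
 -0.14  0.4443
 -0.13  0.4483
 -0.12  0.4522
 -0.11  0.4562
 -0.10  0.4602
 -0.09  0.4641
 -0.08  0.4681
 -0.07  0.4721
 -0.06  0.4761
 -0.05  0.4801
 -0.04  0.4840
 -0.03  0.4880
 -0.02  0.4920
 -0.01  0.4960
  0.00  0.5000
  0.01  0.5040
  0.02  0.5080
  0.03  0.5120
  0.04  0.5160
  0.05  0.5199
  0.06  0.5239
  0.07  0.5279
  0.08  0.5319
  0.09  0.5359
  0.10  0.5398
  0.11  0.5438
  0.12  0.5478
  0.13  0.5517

σ√T = 0.21 × 1.1180 = 0.2348
d₁ = [ln(320/340) + (0.055 + 0.21²/2)·1.25] / 0.2348 = [-0.0606 + 0.0963] / 0.2348 = 0.1520 ⇒ 0.15
d₂ = d₁ − σ√T = 0.1520 − 0.2348 = -0.0828 ⇒ -0.08
exp(−rT) = exp(−0.055·1.25) = 0.9336
N(−d₂) = N(0.08) = 0.5319;  N(−d₁) = N(-0.15) = 0.4404
P = 340·0.9336·0.5319 − 320·0.4404 = 168.8378 − 140.9280 = 27.9098

£27.91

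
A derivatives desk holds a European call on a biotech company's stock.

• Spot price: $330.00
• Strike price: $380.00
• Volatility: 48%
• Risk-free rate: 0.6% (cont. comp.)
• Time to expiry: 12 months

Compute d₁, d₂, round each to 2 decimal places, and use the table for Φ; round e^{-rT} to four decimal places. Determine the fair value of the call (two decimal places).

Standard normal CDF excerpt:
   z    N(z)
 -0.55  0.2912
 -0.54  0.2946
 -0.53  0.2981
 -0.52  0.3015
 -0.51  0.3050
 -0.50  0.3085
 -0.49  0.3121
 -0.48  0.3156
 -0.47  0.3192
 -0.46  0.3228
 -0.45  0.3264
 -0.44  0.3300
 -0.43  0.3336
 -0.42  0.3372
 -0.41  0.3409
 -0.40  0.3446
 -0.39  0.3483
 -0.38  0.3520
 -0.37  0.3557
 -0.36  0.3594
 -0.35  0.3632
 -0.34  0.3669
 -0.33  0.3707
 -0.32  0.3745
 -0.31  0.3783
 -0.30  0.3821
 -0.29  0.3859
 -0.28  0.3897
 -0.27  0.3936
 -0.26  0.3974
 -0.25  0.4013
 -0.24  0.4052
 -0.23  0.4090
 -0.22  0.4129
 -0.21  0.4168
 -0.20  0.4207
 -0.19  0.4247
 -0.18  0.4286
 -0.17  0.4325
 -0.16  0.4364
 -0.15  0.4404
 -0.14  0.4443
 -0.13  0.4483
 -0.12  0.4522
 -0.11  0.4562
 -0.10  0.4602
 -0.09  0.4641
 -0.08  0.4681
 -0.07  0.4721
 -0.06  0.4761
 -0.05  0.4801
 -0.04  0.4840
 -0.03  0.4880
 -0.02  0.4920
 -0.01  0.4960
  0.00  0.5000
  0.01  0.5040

T = 1;  σ√T = 0.4800
d₁ = [ln(330/380) + (0.006 + 0.48²/2)·1] / 0.4800 = [-0.1411 + 0.1212] / 0.4800 = -0.0414 ⇒ -0.04
d₂ = d₁ − σ√T = -0.0414 − 0.4800 = -0.5214 ⇒ -0.52
e^(−rT) = e^(−0.006·1) = 0.9940
N(d₁) = N(-0.04) = 0.4840;  N(d₂) = N(-0.52) = 0.3015
C = 330·0.4840 − 380·0.9940·0.3015 = 159.7200 − 113.8826 = 45.8374

$45.84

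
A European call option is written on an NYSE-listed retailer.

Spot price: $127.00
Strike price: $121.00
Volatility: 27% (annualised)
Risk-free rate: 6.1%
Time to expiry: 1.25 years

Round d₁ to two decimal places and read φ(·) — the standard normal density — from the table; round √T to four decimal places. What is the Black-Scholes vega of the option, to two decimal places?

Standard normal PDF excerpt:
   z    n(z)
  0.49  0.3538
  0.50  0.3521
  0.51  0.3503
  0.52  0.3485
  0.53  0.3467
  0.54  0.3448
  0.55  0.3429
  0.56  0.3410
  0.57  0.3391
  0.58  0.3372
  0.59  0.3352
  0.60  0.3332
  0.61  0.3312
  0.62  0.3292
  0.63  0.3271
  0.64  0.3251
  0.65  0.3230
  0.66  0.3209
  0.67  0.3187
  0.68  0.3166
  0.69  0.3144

σ√T = 0.27·√1.25 = 0.3019
d₁ = [ln(127/121) + (0.061 + ½·0.27²)·1.25] / (σ√T) = (0.0484 + 0.1218) / 0.3019 = 0.5639 → 0.56
√T = √1.25 = 1.1180
φ(d₁) = φ(0.56) = 0.3410
vega = S·φ(d₁)·√T = 127·0.3410·1.1180 = 48.4172

48.42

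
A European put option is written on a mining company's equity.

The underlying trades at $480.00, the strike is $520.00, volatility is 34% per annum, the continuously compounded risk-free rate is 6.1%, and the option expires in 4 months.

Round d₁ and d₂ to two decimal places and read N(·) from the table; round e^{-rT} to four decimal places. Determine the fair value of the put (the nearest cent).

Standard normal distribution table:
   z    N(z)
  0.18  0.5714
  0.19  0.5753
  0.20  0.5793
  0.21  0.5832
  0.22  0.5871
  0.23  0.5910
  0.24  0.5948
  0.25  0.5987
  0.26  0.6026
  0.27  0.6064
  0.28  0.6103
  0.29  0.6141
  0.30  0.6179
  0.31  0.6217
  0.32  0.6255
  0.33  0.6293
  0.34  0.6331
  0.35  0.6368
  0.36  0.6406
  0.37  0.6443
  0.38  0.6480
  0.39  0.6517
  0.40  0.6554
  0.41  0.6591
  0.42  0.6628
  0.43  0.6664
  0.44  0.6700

$54.02

σ√T = 0.34·√0.3333 = 0.1963
ln(S/K) + (r + σ²/2)T = ln(480/520) + (0.061 + 0.34²/2)·0.3333 = -0.0800 + 0.0396 = -0.0404
d₁ = -0.0404 / 0.1963 = -0.2060 ≈ -0.21
d₂ = d₁ − σ√T = -0.2060 − 0.1963 = -0.4023 ≈ -0.40
exp(−rT) = exp(−0.061·0.3333) = 0.9799
N(−d₂) = N(0.40) = 0.6554;  N(−d₁) = N(0.21) = 0.5832
P = 520·0.9799·0.6554 − 480·0.5832 = 333.9578 − 279.9360 = 54.0218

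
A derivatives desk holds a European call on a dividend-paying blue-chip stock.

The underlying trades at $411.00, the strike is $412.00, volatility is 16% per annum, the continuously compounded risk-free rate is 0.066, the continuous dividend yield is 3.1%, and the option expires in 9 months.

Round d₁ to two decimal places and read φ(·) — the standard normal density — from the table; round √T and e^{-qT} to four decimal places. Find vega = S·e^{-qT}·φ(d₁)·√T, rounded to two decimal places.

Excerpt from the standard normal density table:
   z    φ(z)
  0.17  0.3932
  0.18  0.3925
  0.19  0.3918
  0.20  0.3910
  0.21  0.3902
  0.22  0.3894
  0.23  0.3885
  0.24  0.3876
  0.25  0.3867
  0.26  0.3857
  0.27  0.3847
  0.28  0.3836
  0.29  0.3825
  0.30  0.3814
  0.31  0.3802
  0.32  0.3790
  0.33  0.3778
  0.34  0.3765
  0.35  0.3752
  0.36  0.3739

σ√T = 0.16 × 0.8660 = 0.1386
d₁ = [ln(411/412) + (0.066 − 0.031 + 0.16²/2)·0.75] / 0.1386 = [-0.0024 + 0.0358] / 0.1386 = 0.2412 which rounds to 0.24
√T = √0.75 = 0.8660
φ(d₁) = φ(0.24) = 0.3876
e^(−qT) = e^(−0.031·0.75) = 0.9770
vega = S·e^(−qT)·φ(d₁)·√T = 411·0.9770·0.3876·0.8660 = 134.7839

134.78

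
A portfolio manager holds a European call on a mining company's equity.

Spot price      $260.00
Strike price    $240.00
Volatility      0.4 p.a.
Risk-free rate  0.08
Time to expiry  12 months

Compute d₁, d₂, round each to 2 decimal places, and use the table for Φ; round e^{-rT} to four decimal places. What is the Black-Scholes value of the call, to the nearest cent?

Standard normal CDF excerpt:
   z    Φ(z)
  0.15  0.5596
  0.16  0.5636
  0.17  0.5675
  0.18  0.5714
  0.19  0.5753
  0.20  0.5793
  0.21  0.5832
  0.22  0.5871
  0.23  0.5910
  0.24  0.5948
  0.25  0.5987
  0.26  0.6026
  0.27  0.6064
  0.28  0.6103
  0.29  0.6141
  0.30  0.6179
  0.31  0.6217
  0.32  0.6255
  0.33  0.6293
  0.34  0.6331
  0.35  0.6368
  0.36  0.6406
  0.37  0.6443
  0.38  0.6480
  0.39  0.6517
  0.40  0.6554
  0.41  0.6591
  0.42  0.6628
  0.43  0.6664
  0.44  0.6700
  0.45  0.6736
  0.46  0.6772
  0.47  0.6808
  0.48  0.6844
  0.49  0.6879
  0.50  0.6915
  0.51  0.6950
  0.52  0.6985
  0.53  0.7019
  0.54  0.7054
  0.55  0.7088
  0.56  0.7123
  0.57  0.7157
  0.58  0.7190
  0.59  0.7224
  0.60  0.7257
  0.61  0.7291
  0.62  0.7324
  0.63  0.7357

T = 1;  σ√T = 0.4000
d₁ = [ln(260/240) + (0.08 + 0.4²/2)·1] / 0.4000 = [0.0800 + 0.1600] / 0.4000 = 0.6001 → 0.60
d₂ = d₁ − σ√T = 0.6001 − 0.4000 = 0.2001 → 0.20
e^(−rT) = e^(−0.08·1) = 0.9231
N(d₁) = N(0.60) = 0.7257;  N(d₂) = N(0.20) = 0.5793
C = 260·0.7257 − 240·0.9231·0.5793 = 188.6820 − 128.3404 = 60.3416

$60.34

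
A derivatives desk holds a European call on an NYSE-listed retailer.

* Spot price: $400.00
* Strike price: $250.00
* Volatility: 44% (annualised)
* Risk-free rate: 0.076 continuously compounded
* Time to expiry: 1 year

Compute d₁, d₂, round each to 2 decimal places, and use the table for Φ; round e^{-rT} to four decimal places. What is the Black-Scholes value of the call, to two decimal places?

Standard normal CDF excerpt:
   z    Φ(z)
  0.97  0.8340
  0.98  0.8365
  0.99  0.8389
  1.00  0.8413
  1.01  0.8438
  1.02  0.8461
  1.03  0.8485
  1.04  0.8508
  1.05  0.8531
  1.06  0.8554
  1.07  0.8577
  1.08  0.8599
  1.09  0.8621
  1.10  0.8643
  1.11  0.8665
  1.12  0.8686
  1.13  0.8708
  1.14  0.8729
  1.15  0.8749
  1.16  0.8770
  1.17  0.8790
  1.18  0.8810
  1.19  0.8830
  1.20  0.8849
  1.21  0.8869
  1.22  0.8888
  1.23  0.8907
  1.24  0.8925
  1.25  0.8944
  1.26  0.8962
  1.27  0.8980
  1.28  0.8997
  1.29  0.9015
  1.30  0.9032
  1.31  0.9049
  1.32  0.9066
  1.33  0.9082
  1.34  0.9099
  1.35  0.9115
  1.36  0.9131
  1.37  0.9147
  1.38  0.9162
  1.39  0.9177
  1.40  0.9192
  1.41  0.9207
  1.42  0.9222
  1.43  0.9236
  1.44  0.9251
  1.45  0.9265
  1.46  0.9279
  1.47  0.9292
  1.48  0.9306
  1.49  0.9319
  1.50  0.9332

T = 1;  σ√T = 0.4400
d₁ = [ln(400/250) + (0.076 + ½·0.44²)·1] / (σ√T) = (0.4700 + 0.1728) / 0.4400 = 1.4609 ≈ 1.46
d₂ = 1.4609 − 0.4400 = 1.0209 ≈ 1.02
exp(−rT) = exp(−0.076·1) = 0.9268
N(d₁) = N(1.46) = 0.9279;  N(d₂) = N(1.02) = 0.8461
C = 400·0.9279 − 250·0.9268·0.8461 = 371.1600 − 196.0414 = 175.1186

$175.12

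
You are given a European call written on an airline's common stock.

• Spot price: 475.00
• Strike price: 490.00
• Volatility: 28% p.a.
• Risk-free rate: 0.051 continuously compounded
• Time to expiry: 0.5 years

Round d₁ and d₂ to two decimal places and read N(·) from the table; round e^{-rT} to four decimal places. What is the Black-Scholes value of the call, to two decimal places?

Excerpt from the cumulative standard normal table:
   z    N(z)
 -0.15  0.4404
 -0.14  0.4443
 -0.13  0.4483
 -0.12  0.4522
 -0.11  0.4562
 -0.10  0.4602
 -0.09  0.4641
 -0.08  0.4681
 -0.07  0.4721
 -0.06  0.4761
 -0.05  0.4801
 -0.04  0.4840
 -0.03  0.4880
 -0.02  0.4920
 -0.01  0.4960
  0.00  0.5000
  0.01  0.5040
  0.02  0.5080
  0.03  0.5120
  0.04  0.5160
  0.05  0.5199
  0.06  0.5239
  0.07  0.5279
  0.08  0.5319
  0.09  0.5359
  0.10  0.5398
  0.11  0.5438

36.62

σ√T = 0.28 × 0.7071 = 0.1980
ln(S/K) + (r + σ²/2)T = ln(475/490) + (0.051 + 0.28²/2)·0.5 = -0.0311 + 0.0451 = 0.0140
d₁ = 0.0140 / 0.1980 = 0.0708 ≈ 0.07
d₂ = d₁ − σ√T = 0.0708 − 0.1980 = -0.1272 ≈ -0.13
e^(−rT) = e^(−0.051·0.5) = 0.9748
C = 475·N(0.07) − 490·0.9748·N(-0.13) = 475·0.5279 − 490·0.9748·0.4483 = 250.7525 − 214.1314 = 36.6211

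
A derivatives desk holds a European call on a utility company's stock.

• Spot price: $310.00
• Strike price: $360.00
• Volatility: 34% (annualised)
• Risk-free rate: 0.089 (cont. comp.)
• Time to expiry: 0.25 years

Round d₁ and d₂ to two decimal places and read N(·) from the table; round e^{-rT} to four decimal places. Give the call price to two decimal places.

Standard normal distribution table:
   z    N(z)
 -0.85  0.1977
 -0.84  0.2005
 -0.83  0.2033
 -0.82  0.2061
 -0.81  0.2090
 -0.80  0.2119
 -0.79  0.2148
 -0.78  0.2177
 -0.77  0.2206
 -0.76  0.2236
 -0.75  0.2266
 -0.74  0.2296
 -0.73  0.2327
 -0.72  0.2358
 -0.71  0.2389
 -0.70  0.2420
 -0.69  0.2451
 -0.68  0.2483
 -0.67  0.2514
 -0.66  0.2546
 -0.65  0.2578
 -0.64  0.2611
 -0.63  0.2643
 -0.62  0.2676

σ√T = 0.34·√0.25 = 0.1700
ln(S/K) + (r + σ²/2)T = ln(310/360) + (0.089 + 0.34²/2)·0.25 = -0.1495 + 0.0367 = -0.1128
d₁ = -0.1128 / 0.1700 = -0.6637 which rounds to -0.66
d₂ = d₁ − σ√T = -0.6637 − 0.1700 = -0.8337 which rounds to -0.83
e^(−rT) = e^(−0.089·0.25) = 0.9780
N(d₁) = N(-0.66) = 0.2546;  N(d₂) = N(-0.83) = 0.2033
C = 310·0.2546 − 360·0.9780·0.2033 = 78.9260 − 71.5779 = 7.3481

$7.35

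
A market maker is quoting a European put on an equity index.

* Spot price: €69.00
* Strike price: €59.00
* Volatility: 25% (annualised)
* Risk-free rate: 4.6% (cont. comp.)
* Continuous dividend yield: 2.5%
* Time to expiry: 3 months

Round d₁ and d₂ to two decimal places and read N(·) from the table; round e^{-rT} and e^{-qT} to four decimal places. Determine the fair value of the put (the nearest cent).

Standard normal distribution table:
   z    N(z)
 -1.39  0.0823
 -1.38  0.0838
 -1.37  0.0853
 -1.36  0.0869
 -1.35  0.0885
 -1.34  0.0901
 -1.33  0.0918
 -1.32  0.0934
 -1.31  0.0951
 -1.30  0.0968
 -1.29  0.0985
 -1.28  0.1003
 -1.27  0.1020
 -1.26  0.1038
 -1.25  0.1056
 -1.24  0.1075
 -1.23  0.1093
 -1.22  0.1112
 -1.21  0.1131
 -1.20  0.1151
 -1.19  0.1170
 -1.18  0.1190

€0.42

σ√T = 0.25·√0.25 = 0.1250
ln(S/K) + (r − q + σ²/2)T = ln(69/59) + (0.046 − 0.025 + 0.25²/2)·0.25 = 0.1566 + 0.0131 = 0.1696
d₁ = 0.1696 / 0.1250 = 1.3571 ≈ 1.36
d₂ = d₁ − σ√T = 1.3571 − 0.1250 = 1.2321 ≈ 1.23
exp(−qT) = exp(−0.025·0.25) = 0.9938;  exp(−rT) = exp(−0.046·0.25) = 0.9886
P = 59·0.9886·N(-1.23) − 69·0.9938·N(-1.36) = 59·0.9886·0.1093 − 69·0.9938·0.0869 = 6.3752 − 5.9589 = 0.4163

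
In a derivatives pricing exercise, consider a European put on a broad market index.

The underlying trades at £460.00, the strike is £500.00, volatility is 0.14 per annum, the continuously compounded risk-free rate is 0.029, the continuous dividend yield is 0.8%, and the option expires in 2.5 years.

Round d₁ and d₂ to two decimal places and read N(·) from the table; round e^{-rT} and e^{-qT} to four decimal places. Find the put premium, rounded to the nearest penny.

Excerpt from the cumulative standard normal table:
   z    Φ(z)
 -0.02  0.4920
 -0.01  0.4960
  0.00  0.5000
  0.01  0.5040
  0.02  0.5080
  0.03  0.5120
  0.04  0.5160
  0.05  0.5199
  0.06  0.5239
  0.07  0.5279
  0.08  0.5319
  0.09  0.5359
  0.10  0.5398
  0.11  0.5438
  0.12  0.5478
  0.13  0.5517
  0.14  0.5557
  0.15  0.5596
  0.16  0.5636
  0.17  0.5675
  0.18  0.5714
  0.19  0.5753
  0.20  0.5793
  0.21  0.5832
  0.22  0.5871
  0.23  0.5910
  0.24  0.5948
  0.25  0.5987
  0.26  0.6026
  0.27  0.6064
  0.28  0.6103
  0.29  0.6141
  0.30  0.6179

£47.57

T = 2.5;  σ√T = 0.2214
ln(S/K) + (r − q + σ²/2)T = ln(460/500) + (0.029 − 0.008 + 0.14²/2)·2.5 = -0.0834 + 0.0770 = -0.0064
d₁ = -0.0064 / 0.2214 = -0.0288 ⇒ -0.03
d₂ = d₁ − σ√T = -0.0288 − 0.2214 = -0.2502 ⇒ -0.25
exp(−qT) = exp(−0.008·2.5) = 0.9802;  exp(−rT) = exp(−0.029·2.5) = 0.9301
N(−d₂) = N(0.25) = 0.5987;  N(−d₁) = N(0.03) = 0.5120
P = 500·0.9301·0.5987 − 460·0.9802·0.5120 = 278.4254 − 230.8567 = 47.5687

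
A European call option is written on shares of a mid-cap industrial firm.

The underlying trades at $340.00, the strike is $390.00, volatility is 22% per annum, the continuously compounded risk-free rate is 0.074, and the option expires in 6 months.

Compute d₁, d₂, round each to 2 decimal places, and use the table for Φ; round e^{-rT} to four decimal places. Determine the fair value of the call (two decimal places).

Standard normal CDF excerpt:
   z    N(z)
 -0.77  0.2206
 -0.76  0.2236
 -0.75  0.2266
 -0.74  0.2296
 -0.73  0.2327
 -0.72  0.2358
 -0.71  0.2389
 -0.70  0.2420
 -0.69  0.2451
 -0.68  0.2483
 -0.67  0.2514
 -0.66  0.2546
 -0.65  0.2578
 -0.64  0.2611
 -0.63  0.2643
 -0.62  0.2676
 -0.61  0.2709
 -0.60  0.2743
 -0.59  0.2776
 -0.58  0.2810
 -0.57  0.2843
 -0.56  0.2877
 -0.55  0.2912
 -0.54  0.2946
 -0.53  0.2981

σ√T = 0.22 × 0.7071 = 0.1556
d₁ = [ln(340/390) + (0.074 + ½·0.22²)·0.5] / (σ√T) = (-0.1372 + 0.0491) / 0.1556 = -0.5663 ⇒ -0.57
d₂ = -0.5663 − 0.1556 = -0.7219 ⇒ -0.72
exp(−rT) = exp(−0.074·0.5) = 0.9637
C = 340·N(-0.57) − 390·0.9637·N(-0.72) = 340·0.2843 − 390·0.9637·0.2358 = 96.6620 − 88.6238 = 8.0382

$8.04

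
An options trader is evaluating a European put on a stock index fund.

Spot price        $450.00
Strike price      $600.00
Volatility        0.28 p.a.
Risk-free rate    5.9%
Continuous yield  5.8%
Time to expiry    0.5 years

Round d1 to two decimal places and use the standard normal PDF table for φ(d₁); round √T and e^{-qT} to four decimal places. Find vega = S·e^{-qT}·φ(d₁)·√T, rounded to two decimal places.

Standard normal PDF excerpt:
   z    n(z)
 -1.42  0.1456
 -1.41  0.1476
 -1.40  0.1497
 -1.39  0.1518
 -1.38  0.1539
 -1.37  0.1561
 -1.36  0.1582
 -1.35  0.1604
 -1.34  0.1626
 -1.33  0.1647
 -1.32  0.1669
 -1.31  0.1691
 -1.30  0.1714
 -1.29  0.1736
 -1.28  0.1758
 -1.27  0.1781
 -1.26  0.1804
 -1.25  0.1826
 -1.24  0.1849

49.58

σ√T = 0.28·√0.5 = 0.1980
d₁ = [ln(450/600) + (0.059 − 0.058 + ½·0.28²)·0.5] / (σ√T) = (-0.2877 + 0.0201) / 0.1980 = -1.3515 ⇒ -1.35
√T = √0.5 = 0.7071
φ(d₁) = φ(-1.35) = 0.1604
e^(−qT) = e^(−0.058·0.5) = 0.9714
vega = S·e^(−qT)·φ(d₁)·√T = 450·0.9714·0.1604·0.7071 = 49.5788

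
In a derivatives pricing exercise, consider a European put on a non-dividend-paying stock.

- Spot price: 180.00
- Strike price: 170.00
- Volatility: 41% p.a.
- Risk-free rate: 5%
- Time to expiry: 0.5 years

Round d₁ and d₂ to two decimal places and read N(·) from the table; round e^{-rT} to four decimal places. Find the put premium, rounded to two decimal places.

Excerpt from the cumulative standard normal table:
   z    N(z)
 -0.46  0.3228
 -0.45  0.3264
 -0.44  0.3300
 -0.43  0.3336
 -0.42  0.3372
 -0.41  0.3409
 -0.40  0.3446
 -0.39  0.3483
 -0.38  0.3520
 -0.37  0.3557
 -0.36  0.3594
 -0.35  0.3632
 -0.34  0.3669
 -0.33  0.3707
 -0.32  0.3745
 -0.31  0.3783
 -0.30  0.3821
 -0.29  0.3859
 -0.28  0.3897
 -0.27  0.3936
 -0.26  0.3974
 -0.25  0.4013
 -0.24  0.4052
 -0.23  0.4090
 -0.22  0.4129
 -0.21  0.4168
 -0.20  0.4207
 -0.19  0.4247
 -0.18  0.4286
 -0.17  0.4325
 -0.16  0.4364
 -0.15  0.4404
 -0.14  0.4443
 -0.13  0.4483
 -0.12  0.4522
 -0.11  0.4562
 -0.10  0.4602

σ√T = 0.41 × 0.7071 = 0.2899
d₁ = [ln(180/170) + (0.05 + 0.41²/2)·0.5] / 0.2899 = [0.0572 + 0.0670] / 0.2899 = 0.4283 which rounds to 0.43
d₂ = d₁ − σ√T = 0.4283 − 0.2899 = 0.1384 which rounds to 0.14
exp(−rT) = exp(−0.05·0.5) = 0.9753
N(−d₂) = N(-0.14) = 0.4443;  N(−d₁) = N(-0.43) = 0.3336
P = 170·0.9753·0.4443 − 180·0.3336 = 73.6654 − 60.0480 = 13.6174

13.62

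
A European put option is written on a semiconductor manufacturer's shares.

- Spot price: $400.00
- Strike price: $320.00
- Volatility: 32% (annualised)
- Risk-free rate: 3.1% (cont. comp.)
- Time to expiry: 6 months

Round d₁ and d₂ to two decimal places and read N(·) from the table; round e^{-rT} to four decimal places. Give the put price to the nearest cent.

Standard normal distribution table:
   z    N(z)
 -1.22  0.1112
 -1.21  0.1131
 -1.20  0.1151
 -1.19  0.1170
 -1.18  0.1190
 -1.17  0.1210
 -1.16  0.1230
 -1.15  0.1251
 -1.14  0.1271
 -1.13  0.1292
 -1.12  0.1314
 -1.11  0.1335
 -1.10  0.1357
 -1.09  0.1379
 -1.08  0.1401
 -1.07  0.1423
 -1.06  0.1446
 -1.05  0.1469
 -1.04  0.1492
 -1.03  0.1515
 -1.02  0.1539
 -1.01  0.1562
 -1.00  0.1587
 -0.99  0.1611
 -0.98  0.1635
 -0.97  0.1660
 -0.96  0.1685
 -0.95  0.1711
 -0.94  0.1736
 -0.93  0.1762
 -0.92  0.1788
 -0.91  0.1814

$6.30

σ√T = 0.32·√0.5 = 0.2263
d₁ = [ln(400/320) + (0.031 + ½·0.32²)·0.5] / (σ√T) = (0.2231 + 0.0411) / 0.2263 = 1.1678 which rounds to 1.17
d₂ = 1.1678 − 0.2263 = 0.9415 which rounds to 0.94
e^(−rT) = e^(−0.031·0.5) = 0.9846
N(−d₂) = N(-0.94) = 0.1736;  N(−d₁) = N(-1.17) = 0.1210
P = 320·0.9846·0.1736 − 400·0.1210 = 54.6965 − 48.4000 = 6.2965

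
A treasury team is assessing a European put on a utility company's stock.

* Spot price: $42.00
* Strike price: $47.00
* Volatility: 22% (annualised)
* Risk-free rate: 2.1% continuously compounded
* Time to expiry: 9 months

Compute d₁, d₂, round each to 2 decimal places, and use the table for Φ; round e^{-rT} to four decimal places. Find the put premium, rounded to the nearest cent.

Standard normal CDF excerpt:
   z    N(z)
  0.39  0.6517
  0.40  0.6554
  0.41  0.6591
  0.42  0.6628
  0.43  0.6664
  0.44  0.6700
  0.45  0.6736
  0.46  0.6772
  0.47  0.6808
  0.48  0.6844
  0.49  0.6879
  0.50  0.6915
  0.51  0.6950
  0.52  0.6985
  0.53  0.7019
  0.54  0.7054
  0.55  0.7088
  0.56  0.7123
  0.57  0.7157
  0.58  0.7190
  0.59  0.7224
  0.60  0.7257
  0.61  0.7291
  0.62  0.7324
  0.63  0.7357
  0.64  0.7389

$5.89

T = 0.75;  σ√T = 0.1905
d₁ = [ln(42/47) + (0.021 + ½·0.22²)·0.75] / (σ√T) = (-0.1125 + 0.0339) / 0.1905 = -0.4124 ≈ -0.41
d₂ = -0.4124 − 0.1905 = -0.6030 ≈ -0.60
e^(−rT) = e^(−0.021·0.75) = 0.9844
N(−d₂) = N(0.60) = 0.7257;  N(−d₁) = N(0.41) = 0.6591
P = 47·0.9844·0.7257 − 42·0.6591 = 33.5758 − 27.6822 = 5.8936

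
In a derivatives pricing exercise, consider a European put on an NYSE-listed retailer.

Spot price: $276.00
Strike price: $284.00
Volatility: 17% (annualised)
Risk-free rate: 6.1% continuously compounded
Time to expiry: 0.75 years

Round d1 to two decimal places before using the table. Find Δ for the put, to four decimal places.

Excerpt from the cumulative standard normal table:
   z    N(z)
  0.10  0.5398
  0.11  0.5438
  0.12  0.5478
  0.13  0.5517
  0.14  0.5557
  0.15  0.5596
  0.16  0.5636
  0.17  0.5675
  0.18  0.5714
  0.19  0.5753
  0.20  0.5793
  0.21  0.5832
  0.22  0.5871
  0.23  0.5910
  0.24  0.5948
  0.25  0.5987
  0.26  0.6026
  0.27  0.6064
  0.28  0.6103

T = 0.75;  σ√T = 0.1472
ln(S/K) + (r + σ²/2)T = ln(276/284) + (0.061 + 0.17²/2)·0.75 = -0.0286 + 0.0566 = 0.0280
d₁ = 0.0280 / 0.1472 = 0.1903 ≈ 0.19
N(d₁) = N(0.19) = 0.5753
Δ_put = N(d₁) − 1 = 0.5753 − 1 = -0.4247

-0.4247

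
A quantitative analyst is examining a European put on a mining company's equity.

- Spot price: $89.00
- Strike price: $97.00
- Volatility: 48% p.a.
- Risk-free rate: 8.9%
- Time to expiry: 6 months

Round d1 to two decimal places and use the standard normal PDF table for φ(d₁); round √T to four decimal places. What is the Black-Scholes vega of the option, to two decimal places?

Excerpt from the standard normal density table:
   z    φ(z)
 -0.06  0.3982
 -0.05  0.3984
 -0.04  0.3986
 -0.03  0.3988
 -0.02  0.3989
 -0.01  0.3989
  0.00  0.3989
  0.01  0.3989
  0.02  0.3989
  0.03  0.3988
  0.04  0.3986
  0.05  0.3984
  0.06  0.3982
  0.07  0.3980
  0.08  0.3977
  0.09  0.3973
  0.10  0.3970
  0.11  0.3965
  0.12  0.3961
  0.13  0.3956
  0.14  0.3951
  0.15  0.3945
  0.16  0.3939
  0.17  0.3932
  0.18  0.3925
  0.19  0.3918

25.07

σ√T = 0.48 × 0.7071 = 0.3394
d₁ = [ln(89/97) + (0.089 + 0.48²/2)·0.5] / 0.3394 = [-0.0861 + 0.1021] / 0.3394 = 0.0472 → 0.05
√T = √0.5 = 0.7071
φ(d₁) = φ(0.05) = 0.3984
vega = S·φ(d₁)·√T = 89·0.3984·0.7071 = 25.0721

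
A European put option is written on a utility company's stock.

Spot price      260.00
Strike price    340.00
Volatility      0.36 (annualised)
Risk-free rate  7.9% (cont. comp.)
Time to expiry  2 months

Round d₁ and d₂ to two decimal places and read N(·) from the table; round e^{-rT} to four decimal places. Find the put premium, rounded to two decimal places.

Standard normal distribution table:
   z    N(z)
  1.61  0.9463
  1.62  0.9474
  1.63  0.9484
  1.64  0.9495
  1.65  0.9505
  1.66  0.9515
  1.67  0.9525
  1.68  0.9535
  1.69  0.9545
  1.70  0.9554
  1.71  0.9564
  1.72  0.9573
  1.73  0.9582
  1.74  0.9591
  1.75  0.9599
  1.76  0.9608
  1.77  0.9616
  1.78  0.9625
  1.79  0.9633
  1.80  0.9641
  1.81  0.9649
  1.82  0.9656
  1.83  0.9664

76.38

σ√T = 0.36 × 0.4082 = 0.1470
d₁ = [ln(260/340) + (0.079 + ½·0.36²)·0.1667] / (σ√T) = (-0.2683 + 0.0240) / 0.1470 = -1.6622 ⇒ -1.66
d₂ = -1.6622 − 0.1470 = -1.8092 ⇒ -1.81
exp(−rT) = exp(−0.079·0.1667) = 0.9869
N(−d₂) = N(1.81) = 0.9649;  N(−d₁) = N(1.66) = 0.9515
P = 340·0.9869·0.9649 − 260·0.9515 = 323.7683 − 247.3900 = 76.3783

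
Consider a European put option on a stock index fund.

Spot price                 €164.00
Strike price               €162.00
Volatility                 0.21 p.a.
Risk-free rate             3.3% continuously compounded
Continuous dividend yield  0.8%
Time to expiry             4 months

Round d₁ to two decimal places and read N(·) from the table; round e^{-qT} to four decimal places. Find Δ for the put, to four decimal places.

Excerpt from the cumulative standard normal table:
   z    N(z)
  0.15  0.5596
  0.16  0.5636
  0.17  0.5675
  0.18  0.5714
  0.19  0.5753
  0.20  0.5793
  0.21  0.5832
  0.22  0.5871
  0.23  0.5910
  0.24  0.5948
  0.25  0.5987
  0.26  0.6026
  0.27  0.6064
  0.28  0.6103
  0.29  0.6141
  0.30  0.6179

T = 0.3333;  σ√T = 0.1212
d₁ = [ln(164/162) + (0.033 − 0.008 + 0.21²/2)·0.3333] / 0.1212 = [0.0123 + 0.0157] / 0.1212 = 0.2306 → 0.23
N(d₁) = N(0.23) = 0.5910
Δ_put = exp(−qT)·(N(d₁) − 1) = 0.9973·(0.5910 − 1) = -0.4079

-0.4079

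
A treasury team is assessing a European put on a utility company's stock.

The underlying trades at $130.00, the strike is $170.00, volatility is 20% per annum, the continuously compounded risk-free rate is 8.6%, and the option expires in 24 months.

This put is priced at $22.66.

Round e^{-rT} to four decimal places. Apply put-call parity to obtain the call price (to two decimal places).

e^(−rT) = e^(−0.086·2) = 0.8420
Put-call parity: C − P = S − K·e^(−rT) = 130 − 170·0.8420 = 130 − 143.1400 = -13.1400
C = P + (C − P) = 22.66 + (-13.1400) = 9.5200

$9.52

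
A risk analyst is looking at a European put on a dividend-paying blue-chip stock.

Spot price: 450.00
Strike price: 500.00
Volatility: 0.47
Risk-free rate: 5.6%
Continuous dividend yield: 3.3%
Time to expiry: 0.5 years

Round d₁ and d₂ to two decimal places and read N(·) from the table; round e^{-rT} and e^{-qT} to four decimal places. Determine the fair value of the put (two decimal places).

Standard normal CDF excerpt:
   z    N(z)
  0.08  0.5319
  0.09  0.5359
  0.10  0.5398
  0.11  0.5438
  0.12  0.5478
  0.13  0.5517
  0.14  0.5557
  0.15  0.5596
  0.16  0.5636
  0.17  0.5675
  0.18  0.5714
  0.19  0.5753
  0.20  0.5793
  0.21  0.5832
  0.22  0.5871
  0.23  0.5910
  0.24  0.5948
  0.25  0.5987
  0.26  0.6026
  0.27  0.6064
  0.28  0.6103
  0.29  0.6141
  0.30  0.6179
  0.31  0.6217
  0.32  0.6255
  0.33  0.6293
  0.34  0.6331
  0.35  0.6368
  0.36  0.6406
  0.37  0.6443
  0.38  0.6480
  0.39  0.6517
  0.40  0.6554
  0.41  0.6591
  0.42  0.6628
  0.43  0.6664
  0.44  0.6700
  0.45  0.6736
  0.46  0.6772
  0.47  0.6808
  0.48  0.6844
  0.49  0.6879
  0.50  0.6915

85.04

T = 0.5;  σ√T = 0.3323
d₁ = [ln(450/500) + (0.056 − 0.033 + ½·0.47²)·0.5] / (σ√T) = (-0.1054 + 0.0667) / 0.3323 = -0.1163 → -0.12
d₂ = -0.1163 − 0.3323 = -0.4486 → -0.45
exp(−qT) = exp(−0.033·0.5) = 0.9836;  exp(−rT) = exp(−0.056·0.5) = 0.9724
N(−d₂) = N(0.45) = 0.6736;  N(−d₁) = N(0.12) = 0.5478
P = 500·0.9724·0.6736 − 450·0.9836·0.5478 = 327.5043 − 242.4672 = 85.0371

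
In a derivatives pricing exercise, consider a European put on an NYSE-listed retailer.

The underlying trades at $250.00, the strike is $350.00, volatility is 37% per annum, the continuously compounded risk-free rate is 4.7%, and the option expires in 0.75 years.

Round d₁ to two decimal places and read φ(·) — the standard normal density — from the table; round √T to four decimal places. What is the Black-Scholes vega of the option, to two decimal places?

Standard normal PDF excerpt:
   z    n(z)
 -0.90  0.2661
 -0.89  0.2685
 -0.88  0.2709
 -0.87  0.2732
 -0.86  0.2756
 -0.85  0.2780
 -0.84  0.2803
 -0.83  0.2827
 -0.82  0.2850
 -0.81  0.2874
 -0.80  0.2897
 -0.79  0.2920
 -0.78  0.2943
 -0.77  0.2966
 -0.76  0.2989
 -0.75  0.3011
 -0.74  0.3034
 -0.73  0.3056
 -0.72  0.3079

σ√T = 0.37·√0.75 = 0.3204
ln(S/K) + (r + σ²/2)T = ln(250/350) + (0.047 + 0.37²/2)·0.75 = -0.3365 + 0.0866 = -0.2499
d₁ = -0.2499 / 0.3204 = -0.7798 ≈ -0.78
√T = √0.75 = 0.8660
φ(d₁) = φ(-0.78) = 0.2943
vega = S·φ(d₁)·√T = 250·0.2943·0.8660 = 63.7159
(Call and put vega coincide under Black-Scholes.)

63.72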